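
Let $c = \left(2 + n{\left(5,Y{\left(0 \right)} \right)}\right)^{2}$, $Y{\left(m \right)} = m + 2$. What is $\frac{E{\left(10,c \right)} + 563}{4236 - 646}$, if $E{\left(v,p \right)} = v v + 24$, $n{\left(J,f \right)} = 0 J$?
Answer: $\frac{687}{3590} \approx 0.19137$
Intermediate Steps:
$Y{\left(m \right)} = 2 + m$
$n{\left(J,f \right)} = 0$
$c = 4$ ($c = \left(2 + 0\right)^{2} = 2^{2} = 4$)
$E{\left(v,p \right)} = 24 + v^{2}$ ($E{\left(v,p \right)} = v^{2} + 24 = 24 + v^{2}$)
$\frac{E{\left(10,c \right)} + 563}{4236 - 646} = \frac{\left(24 + 10^{2}\right) + 563}{4236 - 646} = \frac{\left(24 + 100\right) + 563}{3590} = \left(124 + 563\right) \frac{1}{3590} = 687 \cdot \frac{1}{3590} = \frac{687}{3590}$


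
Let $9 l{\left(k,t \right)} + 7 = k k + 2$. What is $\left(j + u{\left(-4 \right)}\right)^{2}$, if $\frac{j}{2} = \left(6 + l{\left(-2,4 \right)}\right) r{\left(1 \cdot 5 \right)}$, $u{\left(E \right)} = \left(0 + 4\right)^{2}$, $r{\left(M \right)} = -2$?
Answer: $\frac{4624}{81} \approx 57.086$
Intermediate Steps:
$u{\left(E \right)} = 16$ ($u{\left(E \right)} = 4^{2} = 16$)
$l{\left(k,t \right)} = - \frac{5}{9} + \frac{k^{2}}{9}$ ($l{\left(k,t \right)} = - \frac{7}{9} + \frac{k k + 2}{9} = - \frac{7}{9} + \frac{k^{2} + 2}{9} = - \frac{7}{9} + \frac{2 + k^{2}}{9} = - \frac{7}{9} + \left(\frac{2}{9} + \frac{k^{2}}{9}\right) = - \frac{5}{9} + \frac{k^{2}}{9}$)
$j = - \frac{212}{9}$ ($j = 2 \left(6 - \left(\frac{5}{9} - \frac{\left(-2\right)^{2}}{9}\right)\right) \left(-2\right) = 2 \left(6 + \left(- \frac{5}{9} + \frac{1}{9} \cdot 4\right)\right) \left(-2\right) = 2 \left(6 + \left(- \frac{5}{9} + \frac{4}{9}\right)\right) \left(-2\right) = 2 \left(6 - \frac{1}{9}\right) \left(-2\right) = 2 \cdot \frac{53}{9} \left(-2\right) = 2 \left(- \frac{106}{9}\right) = - \frac{212}{9} \approx -23.556$)
$\left(j + u{\left(-4 \right)}\right)^{2} = \left(- \frac{212}{9} + 16\right)^{2} = \left(- \frac{68}{9}\right)^{2} = \frac{4624}{81}$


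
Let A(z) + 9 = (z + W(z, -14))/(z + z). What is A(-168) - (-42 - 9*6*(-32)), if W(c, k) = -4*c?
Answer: -3393/2 ≈ -1696.5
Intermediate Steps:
A(z) = -21/2 (A(z) = -9 + (z - 4*z)/(z + z) = -9 + (-3*z)/((2*z)) = -9 + (-3*z)*(1/(2*z)) = -9 - 3/2 = -21/2)
A(-168) - (-42 - 9*6*(-32)) = -21/2 - (-42 - 9*6*(-32)) = -21/2 - (-42 - 54*(-32)) = -21/2 - (-42 + 1728) = -21/2 - 1*1686 = -21/2 - 1686 = -3393/2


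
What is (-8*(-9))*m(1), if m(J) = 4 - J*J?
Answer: 216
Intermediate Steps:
m(J) = 4 - J**2
(-8*(-9))*m(1) = (-8*(-9))*(4 - 1*1**2) = 72*(4 - 1*1) = 72*(4 - 1) = 72*3 = 216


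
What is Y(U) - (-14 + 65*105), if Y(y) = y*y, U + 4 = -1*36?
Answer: -5211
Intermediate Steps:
U = -40 (U = -4 - 1*36 = -4 - 36 = -40)
Y(y) = y²
Y(U) - (-14 + 65*105) = (-40)² - (-14 + 65*105) = 1600 - (-14 + 6825) = 1600 - 1*6811 = 1600 - 6811 = -5211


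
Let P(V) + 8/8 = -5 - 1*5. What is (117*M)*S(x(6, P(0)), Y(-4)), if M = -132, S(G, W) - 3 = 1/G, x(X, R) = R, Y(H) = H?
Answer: -44928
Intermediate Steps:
P(V) = -11 (P(V) = -1 + (-5 - 1*5) = -1 + (-5 - 5) = -1 - 10 = -11)
S(G, W) = 3 + 1/G
(117*M)*S(x(6, P(0)), Y(-4)) = (117*(-132))*(3 + 1/(-11)) = -15444*(3 - 1/11) = -15444*32/11 = -44928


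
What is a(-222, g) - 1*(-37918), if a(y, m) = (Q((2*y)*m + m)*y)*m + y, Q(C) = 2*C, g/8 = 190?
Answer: 454437234496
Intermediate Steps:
g = 1520 (g = 8*190 = 1520)
a(y, m) = y + m*y*(2*m + 4*m*y) (a(y, m) = ((2*((2*y)*m + m))*y)*m + y = ((2*(2*m*y + m))*y)*m + y = ((2*(m + 2*m*y))*y)*m + y = ((2*m + 4*m*y)*y)*m + y = (y*(2*m + 4*m*y))*m + y = m*y*(2*m + 4*m*y) + y = y + m*y*(2*m + 4*m*y))
a(-222, g) - 1*(-37918) = -222*(1 + 1520²*(2 + 4*(-222))) - 1*(-37918) = -222*(1 + 2310400*(2 - 888)) + 37918 = -222*(1 + 2310400*(-886)) + 37918 = -222*(1 - 2047014400) + 37918 = -222*(-2047014399) + 37918 = 454437196578 + 37918 = 454437234496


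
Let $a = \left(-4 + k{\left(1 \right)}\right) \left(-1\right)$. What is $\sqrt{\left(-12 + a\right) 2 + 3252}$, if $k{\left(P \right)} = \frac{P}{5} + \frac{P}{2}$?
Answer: $\frac{3 \sqrt{8985}}{5} \approx 56.874$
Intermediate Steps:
$k{\left(P \right)} = \frac{7 P}{10}$ ($k{\left(P \right)} = P \frac{1}{5} + P \frac{1}{2} = \frac{P}{5} + \frac{P}{2} = \frac{7 P}{10}$)
$a = \frac{33}{10}$ ($a = \left(-4 + \frac{7}{10} \cdot 1\right) \left(-1\right) = \left(-4 + \frac{7}{10}\right) \left(-1\right) = \left(- \frac{33}{10}\right) \left(-1\right) = \frac{33}{10} \approx 3.3$)
$\sqrt{\left(-12 + a\right) 2 + 3252} = \sqrt{\left(-12 + \frac{33}{10}\right) 2 + 3252} = \sqrt{\left(- \frac{87}{10}\right) 2 + 3252} = \sqrt{- \frac{87}{5} + 3252} = \sqrt{\frac{16173}{5}} = \frac{3 \sqrt{8985}}{5}$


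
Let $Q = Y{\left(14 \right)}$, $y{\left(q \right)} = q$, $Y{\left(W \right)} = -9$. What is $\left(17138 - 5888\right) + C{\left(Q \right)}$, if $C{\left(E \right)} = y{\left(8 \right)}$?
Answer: $11258$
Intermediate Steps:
$Q = -9$
$C{\left(E \right)} = 8$
$\left(17138 - 5888\right) + C{\left(Q \right)} = \left(17138 - 5888\right) + 8 = 11250 + 8 = 11258$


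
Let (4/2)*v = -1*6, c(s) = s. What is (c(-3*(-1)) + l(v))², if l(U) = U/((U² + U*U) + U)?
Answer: 196/25 ≈ 7.8400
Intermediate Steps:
v = -3 (v = (-1*6)/2 = (½)*(-6) = -3)
l(U) = U/(U + 2*U²) (l(U) = U/((U² + U²) + U) = U/(2*U² + U) = U/(U + 2*U²))
(c(-3*(-1)) + l(v))² = (-3*(-1) + 1/(1 + 2*(-3)))² = (3 + 1/(1 - 6))² = (3 + 1/(-5))² = (3 - ⅕)² = (14/5)² = 196/25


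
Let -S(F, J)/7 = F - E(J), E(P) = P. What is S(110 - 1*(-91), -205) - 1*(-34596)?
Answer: 31754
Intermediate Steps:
S(F, J) = -7*F + 7*J (S(F, J) = -7*(F - J) = -7*F + 7*J)
S(110 - 1*(-91), -205) - 1*(-34596) = (-7*(110 - 1*(-91)) + 7*(-205)) - 1*(-34596) = (-7*(110 + 91) - 1435) + 34596 = (-7*201 - 1435) + 34596 = (-1407 - 1435) + 34596 = -2842 + 34596 = 31754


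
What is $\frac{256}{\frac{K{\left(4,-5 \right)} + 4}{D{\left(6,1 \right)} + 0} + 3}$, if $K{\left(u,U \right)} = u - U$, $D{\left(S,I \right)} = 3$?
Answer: $\frac{384}{11} \approx 34.909$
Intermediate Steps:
$\frac{256}{\frac{K{\left(4,-5 \right)} + 4}{D{\left(6,1 \right)} + 0} + 3} = \frac{256}{\frac{\left(4 - -5\right) + 4}{3 + 0} + 3} = \frac{256}{\frac{\left(4 + 5\right) + 4}{3} + 3} = \frac{256}{\left(9 + 4\right) \frac{1}{3} + 3} = \frac{256}{13 \cdot \frac{1}{3} + 3} = \frac{256}{\frac{13}{3} + 3} = \frac{256}{\frac{22}{3}} = 256 \cdot \frac{3}{22} = \frac{384}{11}$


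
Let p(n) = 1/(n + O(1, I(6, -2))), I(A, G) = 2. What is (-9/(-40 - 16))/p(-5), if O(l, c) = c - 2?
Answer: -45/56 ≈ -0.80357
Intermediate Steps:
O(l, c) = -2 + c
p(n) = 1/n (p(n) = 1/(n + (-2 + 2)) = 1/(n + 0) = 1/n)
(-9/(-40 - 16))/p(-5) = (-9/(-40 - 16))/(1/(-5)) = (-9/(-56))/(-⅕) = -1/56*(-9)*(-5) = (9/56)*(-5) = -45/56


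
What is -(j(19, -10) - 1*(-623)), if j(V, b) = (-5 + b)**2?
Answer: -848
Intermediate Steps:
-(j(19, -10) - 1*(-623)) = -((-5 - 10)**2 - 1*(-623)) = -((-15)**2 + 623) = -(225 + 623) = -1*848 = -848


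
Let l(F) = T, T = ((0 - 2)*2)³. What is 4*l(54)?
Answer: -256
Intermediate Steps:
T = -64 (T = (-2*2)³ = (-4)³ = -64)
l(F) = -64
4*l(54) = 4*(-64) = -256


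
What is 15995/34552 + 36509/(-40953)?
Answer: -7875529/18376728 ≈ -0.42856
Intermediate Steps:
15995/34552 + 36509/(-40953) = 15995*(1/34552) + 36509*(-1/40953) = 2285/4936 - 3319/3723 = -7875529/18376728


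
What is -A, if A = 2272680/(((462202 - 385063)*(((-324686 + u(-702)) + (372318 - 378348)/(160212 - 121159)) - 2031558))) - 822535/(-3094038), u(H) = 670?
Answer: -761161890495836095/2863312344140765598 ≈ -0.26583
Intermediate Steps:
A = 761161890495836095/2863312344140765598 (A = 2272680/(((462202 - 385063)*(((-324686 + 670) + (372318 - 378348)/(160212 - 121159)) - 2031558))) - 822535/(-3094038) = 2272680/((77139*((-324016 - 6030/39053) - 2031558))) - 822535*(-1/3094038) = 2272680/((77139*((-324016 - 6030*1/39053) - 2031558))) + 11585/43578 = 2272680/((77139*((-324016 - 6030/39053) - 2031558))) + 11585/43578 = 2272680/((77139*(-12653802878/39053 - 2031558))) + 11585/43578 = 2272680/((77139*(-91992237452/39053))) + 11585/43578 = 2272680/(-7096189204809828/39053) + 11585/43578 = 2272680*(-39053/7096189204809828) + 11585/43578 = -2465415890/197116366800273 + 11585/43578 = 761161890495836095/2863312344140765598 ≈ 0.26583)
-A = -1*761161890495836095/2863312344140765598 = -761161890495836095/2863312344140765598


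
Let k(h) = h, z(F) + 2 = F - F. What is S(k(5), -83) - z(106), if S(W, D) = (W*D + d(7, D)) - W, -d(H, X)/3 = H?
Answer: -439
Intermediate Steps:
z(F) = -2 (z(F) = -2 + (F - F) = -2 + 0 = -2)
d(H, X) = -3*H
S(W, D) = -21 - W + D*W (S(W, D) = (W*D - 3*7) - W = (D*W - 21) - W = (-21 + D*W) - W = -21 - W + D*W)
S(k(5), -83) - z(106) = (-21 - 1*5 - 83*5) - 1*(-2) = (-21 - 5 - 415) + 2 = -441 + 2 = -439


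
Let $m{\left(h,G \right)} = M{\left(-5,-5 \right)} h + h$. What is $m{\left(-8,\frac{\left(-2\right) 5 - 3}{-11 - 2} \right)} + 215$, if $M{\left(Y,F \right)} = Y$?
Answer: $247$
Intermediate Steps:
$m{\left(h,G \right)} = - 4 h$ ($m{\left(h,G \right)} = - 5 h + h = - 4 h$)
$m{\left(-8,\frac{\left(-2\right) 5 - 3}{-11 - 2} \right)} + 215 = \left(-4\right) \left(-8\right) + 215 = 32 + 215 = 247$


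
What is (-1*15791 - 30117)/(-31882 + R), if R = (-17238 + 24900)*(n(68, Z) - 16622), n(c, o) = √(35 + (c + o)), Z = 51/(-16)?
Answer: 23392815474272/64912464193553347 + 351747096*√1597/64912464193553347 ≈ 0.00036059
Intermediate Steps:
Z = -51/16 (Z = 51*(-1/16) = -51/16 ≈ -3.1875)
n(c, o) = √(35 + c + o)
R = -127357764 + 3831*√1597/2 (R = (-17238 + 24900)*(√(35 + 68 - 51/16) - 16622) = 7662*(√(1597/16) - 16622) = 7662*(√1597/4 - 16622) = 7662*(-16622 + √1597/4) = -127357764 + 3831*√1597/2 ≈ -1.2728e+8)
(-1*15791 - 30117)/(-31882 + R) = (-1*15791 - 30117)/(-31882 + (-127357764 + 3831*√1597/2)) = (-15791 - 30117)/(-127389646 + 3831*√1597/2) = -45908/(-127389646 + 3831*√1597/2)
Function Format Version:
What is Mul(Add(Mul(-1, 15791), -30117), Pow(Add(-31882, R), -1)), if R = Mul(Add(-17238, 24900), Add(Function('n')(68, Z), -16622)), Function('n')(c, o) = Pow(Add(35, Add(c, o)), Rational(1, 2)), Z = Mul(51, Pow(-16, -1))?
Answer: Add(Rational(23392815474272, 64912464193553347), Mul(Rational(351747096, 64912464193553347), Pow(1597, Rational(1, 2)))) ≈ 0.00036059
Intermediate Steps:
Z = Rational(-51, 16) (Z = Mul(51, Rational(-1, 16)) = Rational(-51, 16) ≈ -3.1875)
Function('n')(c, o) = Pow(Add(35, c, o), Rational(1, 2))
R = Add(-127357764, Mul(Rational(3831, 2), Pow(1597, Rational(1, 2)))) (R = Mul(Add(-17238, 24900), Add(Pow(Add(35, 68, Rational(-51, 16)), Rational(1, 2)), -16622)) = Mul(7662, Add(Pow(Rational(1597, 16), Rational(1, 2)), -16622)) = Mul(7662, Add(Mul(Rational(1, 4), Pow(1597, Rational(1, 2))), -16622)) = Mul(7662, Add(-16622, Mul(Rational(1, 4), Pow(1597, Rational(1, 2))))) = Add(-127357764, Mul(Rational(3831, 2), Pow(1597, Rational(1, 2)))) ≈ -1.2728e+8)
Mul(Add(Mul(-1, 15791), -30117), Pow(Add(-31882, R), -1)) = Mul(Add(Mul(-1, 15791), -30117), Pow(Add(-31882, Add(-127357764, Mul(Rational(3831, 2), Pow(1597, Rational(1, 2))))), -1)) = Mul(Add(-15791, -30117), Pow(Add(-127389646, Mul(Rational(3831, 2), Pow(1597, Rational(1, 2)))), -1)) = Mul(-45908, Pow(Add(-127389646, Mul(Rational(3831, 2), Pow(1597, Rational(1, 2)))), -1))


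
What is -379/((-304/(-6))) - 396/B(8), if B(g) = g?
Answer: -8661/152 ≈ -56.980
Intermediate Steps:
-379/((-304/(-6))) - 396/B(8) = -379/((-304/(-6))) - 396/8 = -379/((-304*(-⅙))) - 396*⅛ = -379/152/3 - 99/2 = -379*3/152 - 99/2 = -1137/152 - 99/2 = -8661/152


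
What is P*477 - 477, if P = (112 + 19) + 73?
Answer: 96831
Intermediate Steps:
P = 204 (P = 131 + 73 = 204)
P*477 - 477 = 204*477 - 477 = 97308 - 477 = 96831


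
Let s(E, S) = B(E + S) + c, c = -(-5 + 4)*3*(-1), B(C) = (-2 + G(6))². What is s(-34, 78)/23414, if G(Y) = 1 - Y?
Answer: 1/509 ≈ 0.0019646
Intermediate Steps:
B(C) = 49 (B(C) = (-2 + (1 - 1*6))² = (-2 + (1 - 6))² = (-2 - 5)² = (-7)² = 49)
c = -3 (c = -(-1)*3*(-1) = -1*(-3)*(-1) = 3*(-1) = -3)
s(E, S) = 46 (s(E, S) = 49 - 3 = 46)
s(-34, 78)/23414 = 46/23414 = 46*(1/23414) = 1/509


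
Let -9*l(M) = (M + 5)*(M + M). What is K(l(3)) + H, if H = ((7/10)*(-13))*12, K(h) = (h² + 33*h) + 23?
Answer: -10519/45 ≈ -233.76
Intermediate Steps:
l(M) = -2*M*(5 + M)/9 (l(M) = -(M + 5)*(M + M)/9 = -(5 + M)*2*M/9 = -2*M*(5 + M)/9)
K(h) = 23 + h² + 33*h
H = -546/5 (H = ((7*(⅒))*(-13))*12 = ((7/10)*(-13))*12 = -91/10*12 = -546/5 ≈ -109.20)
K(l(3)) + H = (23 + (-2/9*3*(5 + 3))² + 33*(-2/9*3*(5 + 3))) - 546/5 = (23 + (-2/9*3*8)² + 33*(-2/9*3*8)) - 546/5 = (23 + (-16/3)² + 33*(-16/3)) - 546/5 = (23 + 256/9 - 176) - 546/5 = -1121/9 - 546/5 = -10519/45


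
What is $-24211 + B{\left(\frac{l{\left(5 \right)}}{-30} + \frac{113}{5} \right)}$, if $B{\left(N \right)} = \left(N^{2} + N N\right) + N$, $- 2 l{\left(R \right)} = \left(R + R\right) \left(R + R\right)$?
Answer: $- \frac{5177023}{225} \approx -23009.0$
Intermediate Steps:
$l{\left(R \right)} = - 2 R^{2}$ ($l{\left(R \right)} = - \frac{\left(R + R\right) \left(R + R\right)}{2} = - \frac{2 R 2 R}{2} = - \frac{4 R^{2}}{2} = - 2 R^{2}$)
$B{\left(N \right)} = N + 2 N^{2}$ ($B{\left(N \right)} = \left(N^{2} + N^{2}\right) + N = 2 N^{2} + N = N + 2 N^{2}$)
$-24211 + B{\left(\frac{l{\left(5 \right)}}{-30} + \frac{113}{5} \right)} = -24211 + \left(\frac{\left(-2\right) 5^{2}}{-30} + \frac{113}{5}\right) \left(1 + 2 \left(\frac{\left(-2\right) 5^{2}}{-30} + \frac{113}{5}\right)\right) = -24211 + \left(\left(-2\right) 25 \left(- \frac{1}{30}\right) + 113 \cdot \frac{1}{5}\right) \left(1 + 2 \left(\left(-2\right) 25 \left(- \frac{1}{30}\right) + 113 \cdot \frac{1}{5}\right)\right) = -24211 + \left(\left(-50\right) \left(- \frac{1}{30}\right) + \frac{113}{5}\right) \left(1 + 2 \left(\left(-50\right) \left(- \frac{1}{30}\right) + \frac{113}{5}\right)\right) = -24211 + \left(\frac{5}{3} + \frac{113}{5}\right) \left(1 + 2 \left(\frac{5}{3} + \frac{113}{5}\right)\right) = -24211 + \frac{364 \left(1 + 2 \cdot \frac{364}{15}\right)}{15} = -24211 + \frac{364 \left(1 + \frac{728}{15}\right)}{15} = -24211 + \frac{364}{15} \cdot \frac{743}{15} = -24211 + \frac{270452}{225} = - \frac{5177023}{225}$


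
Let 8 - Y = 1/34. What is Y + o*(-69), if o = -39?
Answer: 91765/34 ≈ 2699.0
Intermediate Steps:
Y = 271/34 (Y = 8 - 1/34 = 271/34 ≈ 7.9706)
Y + o*(-69) = 271/34 - 39*(-69) = 271/34 + 2691 = 91765/34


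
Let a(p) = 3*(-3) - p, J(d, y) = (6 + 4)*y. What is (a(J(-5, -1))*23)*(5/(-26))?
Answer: -115/26 ≈ -4.4231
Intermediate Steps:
J(d, y) = 10*y
a(p) = -9 - p
(a(J(-5, -1))*23)*(5/(-26)) = ((-9 - 10*(-1))*23)*(5/(-26)) = ((-9 - 1*(-10))*23)*(5*(-1/26)) = ((-9 + 10)*23)*(-5/26) = (1*23)*(-5/26) = 23*(-5/26) = -115/26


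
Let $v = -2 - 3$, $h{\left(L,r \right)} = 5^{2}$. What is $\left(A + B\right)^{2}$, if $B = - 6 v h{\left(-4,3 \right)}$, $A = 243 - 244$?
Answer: $561001$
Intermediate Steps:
$h{\left(L,r \right)} = 25$
$v = -5$
$A = -1$ ($A = 243 - 244 = -1$)
$B = 750$ ($B = \left(-6\right) \left(-5\right) 25 = 30 \cdot 25 = 750$)
$\left(A + B\right)^{2} = \left(-1 + 750\right)^{2} = 749^{2} = 561001$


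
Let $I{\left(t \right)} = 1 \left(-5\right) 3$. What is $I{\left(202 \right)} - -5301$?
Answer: $5286$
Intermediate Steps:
$I{\left(t \right)} = -15$ ($I{\left(t \right)} = \left(-5\right) 3 = -15$)
$I{\left(202 \right)} - -5301 = -15 - -5301 = -15 + 5301 = 5286$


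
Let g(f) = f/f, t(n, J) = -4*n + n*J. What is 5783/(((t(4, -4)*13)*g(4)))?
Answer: -5783/416 ≈ -13.901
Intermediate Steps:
t(n, J) = -4*n + J*n
g(f) = 1
5783/(((t(4, -4)*13)*g(4))) = 5783/((((4*(-4 - 4))*13)*1)) = 5783/((((4*(-8))*13)*1)) = 5783/((-32*13*1)) = 5783/((-416*1)) = 5783/(-416) = 5783*(-1/416) = -5783/416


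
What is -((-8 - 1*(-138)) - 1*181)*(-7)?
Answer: -357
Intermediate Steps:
-((-8 - 1*(-138)) - 1*181)*(-7) = -((-8 + 138) - 181)*(-7) = -(130 - 181)*(-7) = -1*(-51)*(-7) = 51*(-7) = -357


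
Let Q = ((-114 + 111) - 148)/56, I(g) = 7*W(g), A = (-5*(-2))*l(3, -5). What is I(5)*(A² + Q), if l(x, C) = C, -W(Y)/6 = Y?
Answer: -2097735/4 ≈ -5.2443e+5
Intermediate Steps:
W(Y) = -6*Y
A = -50 (A = -5*(-2)*(-5) = 10*(-5) = -50)
I(g) = -42*g (I(g) = 7*(-6*g) = -42*g)
Q = -151/56 (Q = (-3 - 148)*(1/56) = -151*1/56 = -151/56 ≈ -2.6964)
I(5)*(A² + Q) = (-42*5)*((-50)² - 151/56) = -210*(2500 - 151/56) = -210*139849/56 = -2097735/4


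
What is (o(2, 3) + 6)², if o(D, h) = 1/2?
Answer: 169/4 ≈ 42.250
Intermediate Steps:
o(D, h) = ½
(o(2, 3) + 6)² = (½ + 6)² = (13/2)² = 169/4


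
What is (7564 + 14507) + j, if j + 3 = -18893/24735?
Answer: 545833087/24735 ≈ 22067.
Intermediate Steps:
j = -93098/24735 (j = -3 - 18893/24735 = -93098/24735 ≈ -3.7638)
(7564 + 14507) + j = (7564 + 14507) - 93098/24735 = 22071 - 93098/24735 = 545833087/24735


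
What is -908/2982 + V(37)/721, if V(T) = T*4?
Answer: -15238/153573 ≈ -0.099223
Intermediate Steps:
V(T) = 4*T
-908/2982 + V(37)/721 = -908/2982 + (4*37)/721 = -908*1/2982 + 148*(1/721) = -454/1491 + 148/721 = -15238/153573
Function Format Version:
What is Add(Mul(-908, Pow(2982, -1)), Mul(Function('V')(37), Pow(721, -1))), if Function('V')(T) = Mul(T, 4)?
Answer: Rational(-15238, 153573) ≈ -0.099223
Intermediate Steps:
Function('V')(T) = Mul(4, T)
Add(Mul(-908, Pow(2982, -1)), Mul(Function('V')(37), Pow(721, -1))) = Add(Mul(-908, Pow(2982, -1)), Mul(Mul(4, 37), Pow(721, -1))) = Add(Mul(-908, Rational(1, 2982)), Mul(148, Rational(1, 721))) = Add(Rational(-454, 1491), Rational(148, 721)) = Rational(-15238, 153573)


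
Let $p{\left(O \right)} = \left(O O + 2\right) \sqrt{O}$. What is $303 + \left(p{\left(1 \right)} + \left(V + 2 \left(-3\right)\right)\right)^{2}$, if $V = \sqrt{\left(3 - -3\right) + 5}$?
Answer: $323 - 6 \sqrt{11} \approx 303.1$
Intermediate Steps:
$V = \sqrt{11}$ ($V = \sqrt{\left(3 + 3\right) + 5} = \sqrt{6 + 5} = \sqrt{11} \approx 3.3166$)
$p{\left(O \right)} = \sqrt{O} \left(2 + O^{2}\right)$ ($p{\left(O \right)} = \left(O^{2} + 2\right) \sqrt{O} = \left(2 + O^{2}\right) \sqrt{O} = \sqrt{O} \left(2 + O^{2}\right)$)
$303 + \left(p{\left(1 \right)} + \left(V + 2 \left(-3\right)\right)\right)^{2} = 303 + \left(\sqrt{1} \left(2 + 1^{2}\right) + \left(\sqrt{11} + 2 \left(-3\right)\right)\right)^{2} = 303 + \left(1 \left(2 + 1\right) - \left(6 - \sqrt{11}\right)\right)^{2} = 303 + \left(1 \cdot 3 - \left(6 - \sqrt{11}\right)\right)^{2} = 303 + \left(3 - \left(6 - \sqrt{11}\right)\right)^{2} = 303 + \left(-3 + \sqrt{11}\right)^{2}$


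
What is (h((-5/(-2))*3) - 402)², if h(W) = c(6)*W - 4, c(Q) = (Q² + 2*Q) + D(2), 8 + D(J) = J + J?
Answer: 5776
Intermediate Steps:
D(J) = -8 + 2*J (D(J) = -8 + (J + J) = -8 + 2*J)
c(Q) = -4 + Q² + 2*Q (c(Q) = (Q² + 2*Q) + (-8 + 2*2) = (Q² + 2*Q) + (-8 + 4) = (Q² + 2*Q) - 4 = -4 + Q² + 2*Q)
h(W) = -4 + 44*W (h(W) = (-4 + 6² + 2*6)*W - 4 = (-4 + 36 + 12)*W - 4 = 44*W - 4 = -4 + 44*W)
(h((-5/(-2))*3) - 402)² = ((-4 + 44*((-5/(-2))*3)) - 402)² = ((-4 + 44*(-½*(-5)*3)) - 402)² = ((-4 + 44*((5/2)*3)) - 402)² = ((-4 + 44*(15/2)) - 402)² = ((-4 + 330) - 402)² = (326 - 402)² = (-76)² = 5776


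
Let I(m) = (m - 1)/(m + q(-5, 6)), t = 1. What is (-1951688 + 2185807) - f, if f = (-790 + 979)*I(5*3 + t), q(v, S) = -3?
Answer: 3040712/13 ≈ 2.3390e+5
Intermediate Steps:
I(m) = (-1 + m)/(-3 + m) (I(m) = (m - 1)/(m - 3) = (-1 + m)/(-3 + m))
f = 2835/13 (f = (-790 + 979)*((-1 + (5*3 + 1))/(-3 + (5*3 + 1))) = 189*((-1 + (15 + 1))/(-3 + (15 + 1))) = 189*((-1 + 16)/(-3 + 16)) = 189*(15/13) = 2835/13 ≈ 218.08)
(-1951688 + 2185807) - f = (-1951688 + 2185807) - 1*2835/13 = 234119 - 2835/13 = 3040712/13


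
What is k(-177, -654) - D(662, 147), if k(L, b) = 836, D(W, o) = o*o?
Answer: -20773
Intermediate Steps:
D(W, o) = o²
k(-177, -654) - D(662, 147) = 836 - 1*147² = 836 - 1*21609 = 836 - 21609 = -20773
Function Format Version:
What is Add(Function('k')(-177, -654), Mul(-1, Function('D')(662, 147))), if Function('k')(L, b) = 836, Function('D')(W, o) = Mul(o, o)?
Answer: -20773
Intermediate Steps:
Function('D')(W, o) = Pow(o, 2)
Add(Function('k')(-177, -654), Mul(-1, Function('D')(662, 147))) = Add(836, Mul(-1, Pow(147, 2))) = Add(836, Mul(-1, 21609)) = Add(836, -21609) = -20773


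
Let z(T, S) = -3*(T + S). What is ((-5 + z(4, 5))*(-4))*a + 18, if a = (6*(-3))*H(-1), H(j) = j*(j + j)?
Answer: -4590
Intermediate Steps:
H(j) = 2*j² (H(j) = j*(2*j) = 2*j²)
a = -36 (a = (6*(-3))*(2*(-1)²) = -36 ≈ -36.000)
z(T, S) = -3*S - 3*T (z(T, S) = -3*(S + T) = -3*S - 3*T)
((-5 + z(4, 5))*(-4))*a + 18 = ((-5 + (-3*5 - 3*4))*(-4))*(-36) + 18 = ((-5 + (-15 - 12))*(-4))*(-36) + 18 = ((-5 - 27)*(-4))*(-36) + 18 = -32*(-4)*(-36) + 18 = 128*(-36) + 18 = -4608 + 18 = -4590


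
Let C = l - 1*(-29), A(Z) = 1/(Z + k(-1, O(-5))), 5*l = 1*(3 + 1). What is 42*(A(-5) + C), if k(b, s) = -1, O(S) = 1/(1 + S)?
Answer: 6223/5 ≈ 1244.6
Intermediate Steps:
l = 4/5 (l = (1*(3 + 1))/5 = (1*4)/5 = (1/5)*4 = 4/5 ≈ 0.80000)
A(Z) = 1/(-1 + Z) (A(Z) = 1/(Z - 1) = 1/(-1 + Z))
C = 149/5 (C = 4/5 - 1*(-29) = 4/5 + 29 = 149/5 ≈ 29.800)
42*(A(-5) + C) = 42*(1/(-1 - 5) + 149/5) = 42*(1/(-6) + 149/5) = 42*(-1/6 + 149/5) = 42*(889/30) = 6223/5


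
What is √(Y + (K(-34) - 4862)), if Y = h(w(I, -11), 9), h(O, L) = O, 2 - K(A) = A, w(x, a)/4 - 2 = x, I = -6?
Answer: 3*I*√538 ≈ 69.584*I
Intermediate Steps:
w(x, a) = 8 + 4*x
K(A) = 2 - A
Y = -16 (Y = 8 + 4*(-6) = 8 - 24 = -16)
√(Y + (K(-34) - 4862)) = √(-16 + ((2 - 1*(-34)) - 4862)) = √(-16 + ((2 + 34) - 4862)) = √(-16 + (36 - 4862)) = √(-16 - 4826) = √(-4842) = 3*I*√538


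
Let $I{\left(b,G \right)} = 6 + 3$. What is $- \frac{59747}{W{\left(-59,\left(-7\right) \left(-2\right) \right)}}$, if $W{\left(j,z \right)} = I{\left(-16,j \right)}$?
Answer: $- \frac{59747}{9} \approx -6638.6$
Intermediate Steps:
$I{\left(b,G \right)} = 9$
$W{\left(j,z \right)} = 9$
$- \frac{59747}{W{\left(-59,\left(-7\right) \left(-2\right) \right)}} = - \frac{59747}{9}$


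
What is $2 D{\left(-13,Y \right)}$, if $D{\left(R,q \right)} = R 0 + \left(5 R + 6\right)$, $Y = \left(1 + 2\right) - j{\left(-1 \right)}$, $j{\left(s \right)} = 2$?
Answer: $-118$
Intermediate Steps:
$Y = 1$ ($Y = \left(1 + 2\right) - 2 = 3 - 2 = 1$)
$D{\left(R,q \right)} = 6 + 5 R$ ($D{\left(R,q \right)} = 0 + \left(6 + 5 R\right) = 6 + 5 R$)
$2 D{\left(-13,Y \right)} = 2 \left(6 + 5 \left(-13\right)\right) = 2 \left(6 - 65\right) = 2 \left(-59\right) = -118$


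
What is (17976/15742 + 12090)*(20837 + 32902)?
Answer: 5114307204342/7871 ≈ 6.4977e+8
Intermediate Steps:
(17976/15742 + 12090)*(20837 + 32902) = (17976*(1/15742) + 12090)*53739 = (8988/7871 + 12090)*53739 = (95169378/7871)*53739 = 5114307204342/7871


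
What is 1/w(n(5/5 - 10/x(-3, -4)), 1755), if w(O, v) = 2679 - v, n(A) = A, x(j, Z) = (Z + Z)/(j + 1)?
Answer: 1/924 ≈ 0.0010823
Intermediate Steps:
x(j, Z) = 2*Z/(1 + j) (x(j, Z) = (2*Z)/(1 + j) = 2*Z/(1 + j))
1/w(n(5/5 - 10/x(-3, -4)), 1755) = 1/(2679 - 1*1755) = 1/(2679 - 1755) = 1/924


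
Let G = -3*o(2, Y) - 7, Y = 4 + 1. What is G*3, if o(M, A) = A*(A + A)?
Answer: -471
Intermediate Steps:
Y = 5
o(M, A) = 2*A² (o(M, A) = A*(2*A) = 2*A²)
G = -157 (G = -6*5² - 7 = -6*25 - 7 = -3*50 - 7 = -150 - 7 = -157)
G*3 = -157*3 = -471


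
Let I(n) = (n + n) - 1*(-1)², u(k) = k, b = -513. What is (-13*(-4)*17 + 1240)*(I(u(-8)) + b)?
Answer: -1125720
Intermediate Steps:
I(n) = -1 + 2*n (I(n) = 2*n - 1*1 = 2*n - 1 = -1 + 2*n)
(-13*(-4)*17 + 1240)*(I(u(-8)) + b) = (-13*(-4)*17 + 1240)*((-1 + 2*(-8)) - 513) = (52*17 + 1240)*((-1 - 16) - 513) = (884 + 1240)*(-17 - 513) = 2124*(-530) = -1125720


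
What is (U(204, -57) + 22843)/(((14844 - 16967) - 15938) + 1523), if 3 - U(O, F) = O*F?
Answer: -17237/8269 ≈ -2.0845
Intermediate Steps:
U(O, F) = 3 - F*O (U(O, F) = 3 - O*F = 3 - F*O)
(U(204, -57) + 22843)/(((14844 - 16967) - 15938) + 1523) = ((3 - 1*(-57)*204) + 22843)/(((14844 - 16967) - 15938) + 1523) = ((3 + 11628) + 22843)/((-2123 - 15938) + 1523) = (11631 + 22843)/(-18061 + 1523) = 34474/(-16538) = 34474*(-1/16538) = -17237/8269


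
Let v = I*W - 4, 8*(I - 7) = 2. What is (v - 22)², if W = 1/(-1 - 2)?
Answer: 116281/144 ≈ 807.51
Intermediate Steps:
I = 29/4 (I = 7 + (⅛)*2 = 7 + ¼ = 29/4 ≈ 7.2500)
W = -⅓ (W = 1/(-3) = -⅓ ≈ -0.33333)
v = -77/12 (v = (29/4)*(-⅓) - 4 = -29/12 - 4 = -77/12 ≈ -6.4167)
(v - 22)² = (-77/12 - 22)² = (-341/12)² = 116281/144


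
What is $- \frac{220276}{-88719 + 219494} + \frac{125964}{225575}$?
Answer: $- \frac{1328632664}{1179982825} \approx -1.126$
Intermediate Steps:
$- \frac{220276}{-88719 + 219494} + \frac{125964}{225575} = - \frac{220276}{130775} + 125964 \cdot \frac{1}{225575} = \left(-220276\right) \frac{1}{130775} + \frac{125964}{225575} = - \frac{220276}{130775} + \frac{125964}{225575} = - \frac{1328632664}{1179982825}$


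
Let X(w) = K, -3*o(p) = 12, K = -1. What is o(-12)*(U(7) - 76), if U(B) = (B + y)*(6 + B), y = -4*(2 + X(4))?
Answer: 148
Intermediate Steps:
o(p) = -4 (o(p) = -1/3*12 = -4)
X(w) = -1
y = -4 (y = -4*(2 - 1) = -4*1 = -4)
U(B) = (-4 + B)*(6 + B) (U(B) = (B - 4)*(6 + B) = (-4 + B)*(6 + B))
o(-12)*(U(7) - 76) = -4*((-24 + 7**2 + 2*7) - 76) = -4*((-24 + 49 + 14) - 76) = -4*(39 - 76) = -4*(-37) = 148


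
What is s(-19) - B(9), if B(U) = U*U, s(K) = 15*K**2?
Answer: 5334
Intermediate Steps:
B(U) = U**2
s(-19) - B(9) = 15*(-19)**2 - 1*9**2 = 15*361 - 1*81 = 5415 - 81 = 5334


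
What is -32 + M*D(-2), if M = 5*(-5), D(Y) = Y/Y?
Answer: -57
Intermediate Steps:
D(Y) = 1
M = -25
-32 + M*D(-2) = -32 - 25*1 = -32 - 25 = -57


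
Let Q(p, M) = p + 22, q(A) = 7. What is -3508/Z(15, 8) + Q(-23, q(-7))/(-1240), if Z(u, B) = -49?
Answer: 4349969/60760 ≈ 71.593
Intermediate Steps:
Q(p, M) = 22 + p
-3508/Z(15, 8) + Q(-23, q(-7))/(-1240) = -3508/(-49) + (22 - 23)/(-1240) = -3508*(-1/49) - 1*(-1/1240) = 3508/49 + 1/1240 = 4349969/60760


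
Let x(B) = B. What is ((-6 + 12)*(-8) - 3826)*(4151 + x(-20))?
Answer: -16003494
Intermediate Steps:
((-6 + 12)*(-8) - 3826)*(4151 + x(-20)) = ((-6 + 12)*(-8) - 3826)*(4151 - 20) = (6*(-8) - 3826)*4131 = (-48 - 3826)*4131 = -3874*4131 = -16003494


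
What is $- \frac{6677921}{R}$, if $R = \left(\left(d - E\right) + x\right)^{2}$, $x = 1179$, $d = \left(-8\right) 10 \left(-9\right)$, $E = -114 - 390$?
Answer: $- \frac{6677921}{5774409} \approx -1.1565$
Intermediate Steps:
$E = -504$ ($E = -114 - 390 = -504$)
$d = 720$ ($d = \left(-80\right) \left(-9\right) = 720$)
$R = 5774409$ ($R = \left(\left(720 - -504\right) + 1179\right)^{2} = \left(\left(720 + 504\right) + 1179\right)^{2} = \left(1224 + 1179\right)^{2} = 2403^{2} = 5774409$)
$- \frac{6677921}{R} = - \frac{6677921}{5774409}$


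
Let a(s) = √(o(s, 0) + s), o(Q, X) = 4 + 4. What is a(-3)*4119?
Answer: 4119*√5 ≈ 9210.4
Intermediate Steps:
o(Q, X) = 8
a(s) = √(8 + s)
a(-3)*4119 = √(8 - 3)*4119 = √5*4119 = 4119*√5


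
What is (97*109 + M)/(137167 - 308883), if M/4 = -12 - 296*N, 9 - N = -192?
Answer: 227459/171716 ≈ 1.3246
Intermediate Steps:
N = 201 (N = 9 - 1*(-192) = 9 + 192 = 201)
M = -238032 (M = 4*(-12 - 296*201) = 4*(-12 - 59496) = 4*(-59508) = -238032)
(97*109 + M)/(137167 - 308883) = (97*109 - 238032)/(137167 - 308883) = (10573 - 238032)/(-171716) = -227459*(-1/171716) = 227459/171716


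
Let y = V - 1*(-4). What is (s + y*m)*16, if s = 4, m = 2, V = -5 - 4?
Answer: -96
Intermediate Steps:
V = -9
y = -5 (y = -9 - 1*(-4) = -9 + 4 = -5)
(s + y*m)*16 = (4 - 5*2)*16 = (4 - 10)*16 = -6*16 = -96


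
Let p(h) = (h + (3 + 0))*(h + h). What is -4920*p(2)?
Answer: -98400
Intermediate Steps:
p(h) = 2*h*(3 + h) (p(h) = (h + 3)*(2*h) = (3 + h)*(2*h) = 2*h*(3 + h))
-4920*p(2) = -9840*2*(3 + 2) = -9840*2*5 = -4920*20 = -98400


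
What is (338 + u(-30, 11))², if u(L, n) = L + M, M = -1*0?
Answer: 94864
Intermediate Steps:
M = 0
u(L, n) = L (u(L, n) = L + 0 = L)
(338 + u(-30, 11))² = (338 - 30)² = 308² = 94864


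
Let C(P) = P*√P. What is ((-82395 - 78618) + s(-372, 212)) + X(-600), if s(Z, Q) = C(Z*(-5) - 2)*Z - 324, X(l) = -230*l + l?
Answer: -23937 - 691176*√1858 ≈ -2.9817e+7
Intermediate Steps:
X(l) = -229*l
C(P) = P^(3/2)
s(Z, Q) = -324 + Z*(-2 - 5*Z)^(3/2) (s(Z, Q) = (Z*(-5) - 2)^(3/2)*Z - 324 = (-5*Z - 2)^(3/2)*Z - 324 = (-2 - 5*Z)^(3/2)*Z - 324 = Z*(-2 - 5*Z)^(3/2) - 324 = -324 + Z*(-2 - 5*Z)^(3/2))
((-82395 - 78618) + s(-372, 212)) + X(-600) = ((-82395 - 78618) + (-324 - 372*(-2 - 5*(-372))^(3/2))) - 229*(-600) = (-161013 + (-324 - 372*(-2 + 1860)^(3/2))) + 137400 = (-161013 + (-324 - 691176*√1858)) + 137400 = (-161337 - 691176*√1858) + 137400 = -23937 - 691176*√1858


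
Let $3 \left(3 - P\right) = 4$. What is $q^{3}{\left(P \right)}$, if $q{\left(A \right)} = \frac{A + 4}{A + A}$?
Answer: $\frac{4913}{1000} \approx 4.913$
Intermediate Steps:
$P = \frac{5}{3}$ ($P = 3 - \frac{4}{3} = \frac{5}{3} \approx 1.6667$)
$q{\left(A \right)} = \frac{4 + A}{2 A}$
$q^{3}{\left(P \right)} = \left(\frac{4 + \frac{5}{3}}{2 \cdot \frac{5}{3}}\right)^{3} = \left(\frac{1}{2} \cdot \frac{3}{5} \cdot \frac{17}{3}\right)^{3} = \left(\frac{17}{10}\right)^{3} = \frac{4913}{1000}$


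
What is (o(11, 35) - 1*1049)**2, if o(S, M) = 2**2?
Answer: 1092025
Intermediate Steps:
o(S, M) = 4
(o(11, 35) - 1*1049)**2 = (4 - 1*1049)**2 = (4 - 1049)**2 = (-1045)**2 = 1092025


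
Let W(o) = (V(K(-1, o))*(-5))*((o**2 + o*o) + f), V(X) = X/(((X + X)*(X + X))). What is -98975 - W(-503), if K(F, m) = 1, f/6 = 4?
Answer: 1067155/2 ≈ 5.3358e+5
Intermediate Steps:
f = 24 (f = 6*4 = 24)
V(X) = 1/(4*X) (V(X) = X/(((2*X)*(2*X))) = X/((4*X**2)) = X*(1/(4*X**2)) = 1/(4*X))
W(o) = -30 - 5*o**2/2 (W(o) = (((1/4)/1)*(-5))*((o**2 + o*o) + 24) = (((1/4)*1)*(-5))*((o**2 + o**2) + 24) = ((1/4)*(-5))*(2*o**2 + 24) = -5*(24 + 2*o**2)/4 = -30 - 5*o**2/2)
-98975 - W(-503) = -98975 - (-30 - 5/2*(-503)**2) = -98975 - (-30 - 5/2*253009) = -98975 - (-30 - 1265045/2) = -98975 - 1*(-1265105/2) = -98975 + 1265105/2 = 1067155/2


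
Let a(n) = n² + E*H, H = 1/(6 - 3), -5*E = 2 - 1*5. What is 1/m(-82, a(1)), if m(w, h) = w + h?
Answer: -5/404 ≈ -0.012376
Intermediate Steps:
E = ⅗ (E = -(2 - 1*5)/5 = -(2 - 5)/5 = -⅕*(-3) = ⅗ ≈ 0.60000)
H = ⅓ (H = 1/3 = ⅓ ≈ 0.33333)
a(n) = ⅕ + n² (a(n) = n² + (⅗)*(⅓) = n² + ⅕ = ⅕ + n²)
m(w, h) = h + w
1/m(-82, a(1)) = 1/((⅕ + 1²) - 82) = 1/((⅕ + 1) - 82) = 1/(6/5 - 82) = 1/(-404/5) = -5/404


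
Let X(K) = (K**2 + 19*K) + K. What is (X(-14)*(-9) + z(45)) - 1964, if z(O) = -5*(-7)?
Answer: -1173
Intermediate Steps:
X(K) = K**2 + 20*K
z(O) = 35
(X(-14)*(-9) + z(45)) - 1964 = (-14*(20 - 14)*(-9) + 35) - 1964 = (-14*6*(-9) + 35) - 1964 = (-84*(-9) + 35) - 1964 = (756 + 35) - 1964 = 791 - 1964 = -1173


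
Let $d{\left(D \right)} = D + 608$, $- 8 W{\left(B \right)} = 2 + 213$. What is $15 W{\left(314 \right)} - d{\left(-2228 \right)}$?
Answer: $\frac{9735}{8} \approx 1216.9$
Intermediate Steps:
$W{\left(B \right)} = - \frac{215}{8}$ ($W{\left(B \right)} = - \frac{2 + 213}{8} = \left(- \frac{1}{8}\right) 215 = - \frac{215}{8}$)
$d{\left(D \right)} = 608 + D$
$15 W{\left(314 \right)} - d{\left(-2228 \right)} = 15 \left(- \frac{215}{8}\right) - \left(608 - 2228\right) = - \frac{3225}{8} - -1620 = - \frac{3225}{8} + 1620 = \frac{9735}{8}$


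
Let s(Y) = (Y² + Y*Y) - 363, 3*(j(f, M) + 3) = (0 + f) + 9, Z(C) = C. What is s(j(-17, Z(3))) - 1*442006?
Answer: -3980743/9 ≈ -4.4231e+5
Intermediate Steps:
j(f, M) = f/3 (j(f, M) = -3 + ((0 + f) + 9)/3 = -3 + (f + 9)/3 = -3 + (9 + f)/3 = -3 + (3 + f/3) = f/3)
s(Y) = -363 + 2*Y² (s(Y) = (Y² + Y²) - 363 = 2*Y² - 363 = -363 + 2*Y²)
s(j(-17, Z(3))) - 1*442006 = (-363 + 2*((⅓)*(-17))²) - 1*442006 = (-363 + 2*(-17/3)²) - 442006 = (-363 + 2*(289/9)) - 442006 = (-363 + 578/9) - 442006 = -2689/9 - 442006 = -3980743/9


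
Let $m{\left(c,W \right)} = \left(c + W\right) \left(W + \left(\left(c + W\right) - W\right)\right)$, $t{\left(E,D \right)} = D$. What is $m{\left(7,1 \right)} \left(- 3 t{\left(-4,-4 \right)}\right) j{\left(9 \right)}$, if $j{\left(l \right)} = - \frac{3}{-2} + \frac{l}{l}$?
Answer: $1920$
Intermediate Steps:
$j{\left(l \right)} = \frac{5}{2}$ ($j{\left(l \right)} = \left(-3\right) \left(- \frac{1}{2}\right) + 1 = \frac{3}{2} + 1 = \frac{5}{2}$)
$m{\left(c,W \right)} = \left(W + c\right)^{2}$ ($m{\left(c,W \right)} = \left(W + c\right) \left(W + \left(\left(W + c\right) - W\right)\right) = \left(W + c\right) \left(W + c\right) = \left(W + c\right)^{2}$)
$m{\left(7,1 \right)} \left(- 3 t{\left(-4,-4 \right)}\right) j{\left(9 \right)} = \left(1 + 7\right)^{2} \left(\left(-3\right) \left(-4\right)\right) \frac{5}{2} = 8^{2} \cdot 12 \cdot \frac{5}{2} = 64 \cdot 12 \cdot \frac{5}{2} = 768 \cdot \frac{5}{2} = 1920$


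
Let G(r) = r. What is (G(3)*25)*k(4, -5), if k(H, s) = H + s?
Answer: -75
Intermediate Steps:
(G(3)*25)*k(4, -5) = (3*25)*(4 - 5) = 75*(-1) = -75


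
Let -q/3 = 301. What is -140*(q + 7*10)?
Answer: 116620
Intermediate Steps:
q = -903 (q = -3*301 = -903)
-140*(q + 7*10) = -140*(-903 + 7*10) = -140*(-903 + 70) = -140*(-833) = 116620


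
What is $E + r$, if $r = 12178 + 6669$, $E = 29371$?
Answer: $48218$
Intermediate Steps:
$r = 18847$
$E + r = 29371 + 18847 = 48218$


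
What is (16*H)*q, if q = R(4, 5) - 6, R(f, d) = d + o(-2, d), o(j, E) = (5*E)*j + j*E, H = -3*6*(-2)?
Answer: -35136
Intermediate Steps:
H = 36 (H = -18*(-2) = 36)
o(j, E) = 6*E*j (o(j, E) = 5*E*j + E*j = 6*E*j)
R(f, d) = -11*d (R(f, d) = d + 6*d*(-2) = d - 12*d = -11*d)
q = -61 (q = -11*5 - 6 = -55 - 6 = -61)
(16*H)*q = (16*36)*(-61) = 576*(-61) = -35136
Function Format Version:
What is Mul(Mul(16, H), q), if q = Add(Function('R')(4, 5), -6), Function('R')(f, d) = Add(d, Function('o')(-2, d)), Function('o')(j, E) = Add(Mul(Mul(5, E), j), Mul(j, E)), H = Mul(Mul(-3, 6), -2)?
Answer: -35136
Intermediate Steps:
H = 36 (H = Mul(-18, -2) = 36)
Function('o')(j, E) = Mul(6, E, j) (Function('o')(j, E) = Add(Mul(5, E, j), Mul(E, j)) = Mul(6, E, j))
Function('R')(f, d) = Mul(-11, d) (Function('R')(f, d) = Add(d, Mul(6, d, -2)) = Add(d, Mul(-12, d)) = Mul(-11, d))
q = -61 (q = Add(Mul(-11, 5), -6) = Add(-55, -6) = -61)
Mul(Mul(16, H), q) = Mul(Mul(16, 36), -61) = Mul(576, -61) = -35136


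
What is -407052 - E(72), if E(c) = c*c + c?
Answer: -412308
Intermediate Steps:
E(c) = c + c**2 (E(c) = c**2 + c = c + c**2)
-407052 - E(72) = -407052 - 72*(1 + 72) = -407052 - 72*73 = -407052 - 1*5256 = -407052 - 5256 = -412308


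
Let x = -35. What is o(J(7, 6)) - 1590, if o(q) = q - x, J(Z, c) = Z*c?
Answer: -1513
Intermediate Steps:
o(q) = 35 + q (o(q) = q - 1*(-35) = q + 35 = 35 + q)
o(J(7, 6)) - 1590 = (35 + 7*6) - 1590 = (35 + 42) - 1590 = 77 - 1590 = -1513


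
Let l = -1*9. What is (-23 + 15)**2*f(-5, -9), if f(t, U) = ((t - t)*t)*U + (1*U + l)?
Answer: -1152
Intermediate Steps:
l = -9
f(t, U) = -9 + U (f(t, U) = ((t - t)*t)*U + (1*U - 9) = (0*t)*U + (U - 9) = 0*U + (-9 + U) = 0 + (-9 + U) = -9 + U)
(-23 + 15)**2*f(-5, -9) = (-23 + 15)**2*(-9 - 9) = (-8)**2*(-18) = 64*(-18) = -1152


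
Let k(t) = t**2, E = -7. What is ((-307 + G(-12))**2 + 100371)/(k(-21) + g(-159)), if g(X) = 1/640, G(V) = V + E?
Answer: 132254080/282241 ≈ 468.59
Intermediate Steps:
G(V) = -7 + V (G(V) = V - 7 = -7 + V)
g(X) = 1/640
((-307 + G(-12))**2 + 100371)/(k(-21) + g(-159)) = ((-307 + (-7 - 12))**2 + 100371)/((-21)**2 + 1/640) = ((-307 - 19)**2 + 100371)/(441 + 1/640) = ((-326)**2 + 100371)/(282241/640) = (106276 + 100371)*(640/282241) = 206647*(640/282241) = 132254080/282241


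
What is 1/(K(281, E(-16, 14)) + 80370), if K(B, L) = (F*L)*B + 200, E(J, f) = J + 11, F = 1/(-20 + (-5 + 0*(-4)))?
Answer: 5/403131 ≈ 1.2403e-5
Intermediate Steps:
F = -1/25 (F = 1/(-20 + (-5 + 0)) = 1/(-20 - 5) = 1/(-25) = -1/25 ≈ -0.040000)
E(J, f) = 11 + J
K(B, L) = 200 - B*L/25 (K(B, L) = (-L/25)*B + 200 = -B*L/25 + 200 = 200 - B*L/25)
1/(K(281, E(-16, 14)) + 80370) = 1/((200 - 1/25*281*(11 - 16)) + 80370) = 1/((200 - 1/25*281*(-5)) + 80370) = 1/((200 + 281/5) + 80370) = 1/(1281/5 + 80370) = 1/(403131/5) = 5/403131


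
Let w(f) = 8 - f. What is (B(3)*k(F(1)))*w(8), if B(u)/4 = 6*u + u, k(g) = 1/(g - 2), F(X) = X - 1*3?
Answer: 0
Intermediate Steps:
F(X) = -3 + X (F(X) = X - 3 = -3 + X)
k(g) = 1/(-2 + g)
B(u) = 28*u (B(u) = 4*(6*u + u) = 4*(7*u) = 28*u)
(B(3)*k(F(1)))*w(8) = ((28*3)/(-2 + (-3 + 1)))*(8 - 1*8) = (84/(-2 - 2))*(8 - 8) = (84/(-4))*0 = (84*(-1/4))*0 = -21*0 = 0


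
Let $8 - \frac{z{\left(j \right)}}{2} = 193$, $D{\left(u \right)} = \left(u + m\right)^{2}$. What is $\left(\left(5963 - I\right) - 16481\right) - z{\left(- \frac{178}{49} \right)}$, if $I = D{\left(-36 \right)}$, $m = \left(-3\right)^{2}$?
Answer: $-10877$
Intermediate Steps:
$m = 9$
$D{\left(u \right)} = \left(9 + u\right)^{2}$ ($D{\left(u \right)} = \left(u + 9\right)^{2} = \left(9 + u\right)^{2}$)
$I = 729$ ($I = \left(9 - 36\right)^{2} = \left(-27\right)^{2} = 729$)
$z{\left(j \right)} = -370$ ($z{\left(j \right)} = 16 - 386 = -370$)
$\left(\left(5963 - I\right) - 16481\right) - z{\left(- \frac{178}{49} \right)} = \left(\left(5963 - 729\right) - 16481\right) - -370 = \left(\left(5963 - 729\right) - 16481\right) + 370 = \left(5234 - 16481\right) + 370 = -11247 + 370 = -10877$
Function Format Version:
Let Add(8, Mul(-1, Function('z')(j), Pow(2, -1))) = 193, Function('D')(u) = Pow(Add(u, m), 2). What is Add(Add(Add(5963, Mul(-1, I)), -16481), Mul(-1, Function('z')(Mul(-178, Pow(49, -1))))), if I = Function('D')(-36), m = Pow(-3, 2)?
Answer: -10877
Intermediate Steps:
m = 9
Function('D')(u) = Pow(Add(9, u), 2) (Function('D')(u) = Pow(Add(u, 9), 2) = Pow(Add(9, u), 2))
I = 729 (I = Pow(Add(9, -36), 2) = Pow(-27, 2) = 729)
Function('z')(j) = -370 (Function('z')(j) = Add(16, Mul(-2, 193)) = Add(16, -386) = -370)
Add(Add(Add(5963, Mul(-1, I)), -16481), Mul(-1, Function('z')(Mul(-178, Pow(49, -1))))) = Add(Add(Add(5963, Mul(-1, 729)), -16481), Mul(-1, -370)) = Add(Add(Add(5963, -729), -16481), 370) = Add(Add(5234, -16481), 370) = Add(-11247, 370) = -10877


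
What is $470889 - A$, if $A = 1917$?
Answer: $468972$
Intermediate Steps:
$470889 - A = 470889 - 1917 = 468972$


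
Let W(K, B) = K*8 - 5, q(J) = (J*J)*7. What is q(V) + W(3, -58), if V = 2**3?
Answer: 467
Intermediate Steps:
V = 8
q(J) = 7*J**2 (q(J) = J**2*7 = 7*J**2)
W(K, B) = -5 + 8*K (W(K, B) = 8*K - 5 = -5 + 8*K)
q(V) + W(3, -58) = 7*8**2 + (-5 + 8*3) = 7*64 + (-5 + 24) = 448 + 19 = 467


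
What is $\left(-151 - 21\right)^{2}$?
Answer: $29584$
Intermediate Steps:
$\left(-151 - 21\right)^{2} = \left(-172\right)^{2} = 29584$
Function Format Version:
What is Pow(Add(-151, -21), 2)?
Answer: 29584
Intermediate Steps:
Pow(Add(-151, -21), 2) = Pow(-172, 2) = 29584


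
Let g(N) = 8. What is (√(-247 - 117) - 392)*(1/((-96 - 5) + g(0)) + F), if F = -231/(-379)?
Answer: -8272768/35247 + 42208*I*√91/35247 ≈ -234.71 + 11.423*I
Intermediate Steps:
F = 231/379 (F = -231*(-1/379) = 231/379 ≈ 0.60950)
(√(-247 - 117) - 392)*(1/((-96 - 5) + g(0)) + F) = (√(-247 - 117) - 392)*(1/((-96 - 5) + 8) + 231/379) = (√(-364) - 392)*(1/(-101 + 8) + 231/379) = (2*I*√91 - 392)*(1/(-93) + 231/379) = (-392 + 2*I*√91)*(-1/93 + 231/379) = (-392 + 2*I*√91)*(21104/35247) = -8272768/35247 + 42208*I*√91/35247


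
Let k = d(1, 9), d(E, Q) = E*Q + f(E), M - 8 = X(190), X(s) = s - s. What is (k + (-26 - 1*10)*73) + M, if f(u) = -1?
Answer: -2612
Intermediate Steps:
X(s) = 0
M = 8 (M = 8 + 0 = 8)
d(E, Q) = -1 + E*Q (d(E, Q) = E*Q - 1 = -1 + E*Q)
k = 8 (k = -1 + 1*9 = -1 + 9 = 8)
(k + (-26 - 1*10)*73) + M = (8 + (-26 - 1*10)*73) + 8 = (8 + (-26 - 10)*73) + 8 = (8 - 36*73) + 8 = (8 - 2628) + 8 = -2620 + 8 = -2612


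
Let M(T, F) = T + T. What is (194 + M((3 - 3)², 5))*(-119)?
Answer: -23086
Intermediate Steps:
M(T, F) = 2*T
(194 + M((3 - 3)², 5))*(-119) = (194 + 2*(3 - 3)²)*(-119) = (194 + 2*0²)*(-119) = (194 + 2*0)*(-119) = (194 + 0)*(-119) = 194*(-119) = -23086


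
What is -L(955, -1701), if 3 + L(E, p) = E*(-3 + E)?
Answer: -909157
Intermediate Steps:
L(E, p) = -3 + E*(-3 + E)
-L(955, -1701) = -(-3 + 955² - 3*955) = -(-3 + 912025 - 2865) = -1*909157 = -909157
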